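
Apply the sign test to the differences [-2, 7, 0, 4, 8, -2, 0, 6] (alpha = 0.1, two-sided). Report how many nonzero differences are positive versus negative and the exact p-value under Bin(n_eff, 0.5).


Step 1: Discard zero differences. Original n = 8; n_eff = number of nonzero differences = 6.
Nonzero differences (with sign): -2, +7, +4, +8, -2, +6
Step 2: Count signs: positive = 4, negative = 2.
Step 3: Under H0: P(positive) = 0.5, so the number of positives S ~ Bin(6, 0.5).
Step 4: Two-sided exact p-value = sum of Bin(6,0.5) probabilities at or below the observed probability = 0.687500.
Step 5: alpha = 0.1. fail to reject H0.

n_eff = 6, pos = 4, neg = 2, p = 0.687500, fail to reject H0.


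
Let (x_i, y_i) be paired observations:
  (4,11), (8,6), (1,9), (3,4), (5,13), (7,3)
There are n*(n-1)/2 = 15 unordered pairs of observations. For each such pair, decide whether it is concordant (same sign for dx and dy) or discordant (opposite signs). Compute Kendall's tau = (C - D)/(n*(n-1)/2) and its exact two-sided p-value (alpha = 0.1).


Step 1: Enumerate the 15 unordered pairs (i,j) with i<j and classify each by sign(x_j-x_i) * sign(y_j-y_i).
  (1,2):dx=+4,dy=-5->D; (1,3):dx=-3,dy=-2->C; (1,4):dx=-1,dy=-7->C; (1,5):dx=+1,dy=+2->C
  (1,6):dx=+3,dy=-8->D; (2,3):dx=-7,dy=+3->D; (2,4):dx=-5,dy=-2->C; (2,5):dx=-3,dy=+7->D
  (2,6):dx=-1,dy=-3->C; (3,4):dx=+2,dy=-5->D; (3,5):dx=+4,dy=+4->C; (3,6):dx=+6,dy=-6->D
  (4,5):dx=+2,dy=+9->C; (4,6):dx=+4,dy=-1->D; (5,6):dx=+2,dy=-10->D
Step 2: C = 7, D = 8, total pairs = 15.
Step 3: tau = (C - D)/(n(n-1)/2) = (7 - 8)/15 = -0.066667.
Step 4: Exact two-sided p-value (enumerate n! = 720 permutations of y under H0): p = 1.000000.
Step 5: alpha = 0.1. fail to reject H0.

tau_b = -0.0667 (C=7, D=8), p = 1.000000, fail to reject H0.


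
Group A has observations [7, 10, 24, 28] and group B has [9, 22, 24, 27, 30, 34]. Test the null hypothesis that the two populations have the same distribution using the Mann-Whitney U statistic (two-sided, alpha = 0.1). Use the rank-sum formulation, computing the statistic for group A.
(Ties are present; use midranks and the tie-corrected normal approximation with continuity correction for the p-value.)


Step 1: Combine and sort all 10 observations; assign midranks.
sorted (value, group): (7,X), (9,Y), (10,X), (22,Y), (24,X), (24,Y), (27,Y), (28,X), (30,Y), (34,Y)
ranks: 7->1, 9->2, 10->3, 22->4, 24->5.5, 24->5.5, 27->7, 28->8, 30->9, 34->10
Step 2: Rank sum for X: R1 = 1 + 3 + 5.5 + 8 = 17.5.
Step 3: U_X = R1 - n1(n1+1)/2 = 17.5 - 4*5/2 = 17.5 - 10 = 7.5.
       U_Y = n1*n2 - U_X = 24 - 7.5 = 16.5.
Step 4: Ties are present, so use the tie-corrected normal approximation (with continuity correction) for the p-value.
Step 5: p-value = 0.392330; compare to alpha = 0.1. fail to reject H0.

U_X = 7.5, p = 0.392330, fail to reject H0 at alpha = 0.1.


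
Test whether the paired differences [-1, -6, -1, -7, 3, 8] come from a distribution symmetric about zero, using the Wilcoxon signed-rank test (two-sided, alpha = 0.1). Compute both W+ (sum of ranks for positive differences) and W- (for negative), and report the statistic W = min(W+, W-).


Step 1: Drop any zero differences (none here) and take |d_i|.
|d| = [1, 6, 1, 7, 3, 8]
Step 2: Midrank |d_i| (ties get averaged ranks).
ranks: |1|->1.5, |6|->4, |1|->1.5, |7|->5, |3|->3, |8|->6
Step 3: Attach original signs; sum ranks with positive sign and with negative sign.
W+ = 3 + 6 = 9
W- = 1.5 + 4 + 1.5 + 5 = 12
(Check: W+ + W- = 21 should equal n(n+1)/2 = 21.)
Step 4: Test statistic W = min(W+, W-) = 9.
Step 5: Ties in |d|, so use the tie-corrected normal approximation.
        E[W] = n(n+1)/4 = 6*7/4 = 10.5.
        Tie groups: |d|=1 (t=2); sum(t^3 - t) = 6.
        Var[W] = n(n+1)(2n+1)/24 - sum(t^3-t)/48 = 546/24 - 6/48 = 22.625.
        z = (W - E[W]) / sqrt(Var[W]) = (9 - 10.5) / 4.7566 = -0.3154.
        Two-sided p = 2*Phi(z) = 0.752494.
Step 6: alpha = 0.1. fail to reject H0.

W+ = 9, W- = 12, W = min = 9, p = 0.752494, fail to reject H0.


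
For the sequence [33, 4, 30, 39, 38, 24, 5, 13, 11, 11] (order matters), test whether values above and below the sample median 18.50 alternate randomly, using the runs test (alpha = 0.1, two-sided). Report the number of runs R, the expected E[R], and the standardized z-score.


Step 1: Compute median = 18.50; label A = above, B = below.
Labels in order: ABAAAABBBB  (n_A = 5, n_B = 5)
Step 2: Count runs R = 4.
Step 3: Under H0 (random ordering), E[R] = 2*n_A*n_B/(n_A+n_B) + 1 = 2*5*5/10 + 1 = 6.0000.
        Var[R] = 2*n_A*n_B*(2*n_A*n_B - n_A - n_B) / ((n_A+n_B)^2 * (n_A+n_B-1)) = 2000/900 = 2.2222.
        SD[R] = 1.4907.
Step 4: Continuity-corrected z = (R + 0.5 - E[R]) / SD[R] = (4 + 0.5 - 6.0000) / 1.4907 = -1.0062.
Step 5: Two-sided p-value via normal approximation = 2*(1 - Phi(|z|)) = 0.314305.
Step 6: alpha = 0.1. fail to reject H0.

R = 4, z = -1.0062, p = 0.314305, fail to reject H0.


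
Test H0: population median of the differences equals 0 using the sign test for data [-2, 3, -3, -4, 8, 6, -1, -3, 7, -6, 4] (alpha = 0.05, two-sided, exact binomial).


Step 1: Discard zero differences. Original n = 11; n_eff = number of nonzero differences = 11.
Nonzero differences (with sign): -2, +3, -3, -4, +8, +6, -1, -3, +7, -6, +4
Step 2: Count signs: positive = 5, negative = 6.
Step 3: Under H0: P(positive) = 0.5, so the number of positives S ~ Bin(11, 0.5).
Step 4: Two-sided exact p-value = sum of Bin(11,0.5) probabilities at or below the observed probability = 1.000000.
Step 5: alpha = 0.05. fail to reject H0.

n_eff = 11, pos = 5, neg = 6, p = 1.000000, fail to reject H0.


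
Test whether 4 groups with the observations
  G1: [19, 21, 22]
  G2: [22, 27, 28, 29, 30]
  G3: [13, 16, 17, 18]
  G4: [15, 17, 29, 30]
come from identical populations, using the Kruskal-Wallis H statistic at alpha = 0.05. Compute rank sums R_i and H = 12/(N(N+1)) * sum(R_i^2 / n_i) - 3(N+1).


Step 1: Combine all N = 16 observations and assign midranks.
sorted (value, group, rank): (13,G3,1), (15,G4,2), (16,G3,3), (17,G3,4.5), (17,G4,4.5), (18,G3,6), (19,G1,7), (21,G1,8), (22,G1,9.5), (22,G2,9.5), (27,G2,11), (28,G2,12), (29,G2,13.5), (29,G4,13.5), (30,G2,15.5), (30,G4,15.5)
Step 2: Sum ranks within each group.
R_1 = 24.5 (n_1 = 3)
R_2 = 61.5 (n_2 = 5)
R_3 = 14.5 (n_3 = 4)
R_4 = 35.5 (n_4 = 4)
Step 3: H = 12/(N(N+1)) * sum(R_i^2/n_i) - 3(N+1)
     = 12/(16*17) * (24.5^2/3 + 61.5^2/5 + 14.5^2/4 + 35.5^2/4) - 3*17
     = 0.044118 * 1324.16 - 51
     = 7.418750.
Step 4: Ties present; correction factor C = 1 - 24/(16^3 - 16) = 0.994118. Corrected H = 7.418750 / 0.994118 = 7.462648.
Step 5: Under H0, H ~ chi^2(3); p-value = 0.058526.
Step 6: alpha = 0.05. fail to reject H0.

H = 7.4626, df = 3, p = 0.058526, fail to reject H0.


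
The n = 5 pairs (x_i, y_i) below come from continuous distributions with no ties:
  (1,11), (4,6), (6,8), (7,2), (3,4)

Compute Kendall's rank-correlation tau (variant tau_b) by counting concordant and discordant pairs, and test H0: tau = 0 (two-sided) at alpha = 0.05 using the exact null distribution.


Step 1: Enumerate the 10 unordered pairs (i,j) with i<j and classify each by sign(x_j-x_i) * sign(y_j-y_i).
  (1,2):dx=+3,dy=-5->D; (1,3):dx=+5,dy=-3->D; (1,4):dx=+6,dy=-9->D; (1,5):dx=+2,dy=-7->D
  (2,3):dx=+2,dy=+2->C; (2,4):dx=+3,dy=-4->D; (2,5):dx=-1,dy=-2->C; (3,4):dx=+1,dy=-6->D
  (3,5):dx=-3,dy=-4->C; (4,5):dx=-4,dy=+2->D
Step 2: C = 3, D = 7, total pairs = 10.
Step 3: tau = (C - D)/(n(n-1)/2) = (3 - 7)/10 = -0.400000.
Step 4: Exact two-sided p-value (enumerate n! = 120 permutations of y under H0): p = 0.483333.
Step 5: alpha = 0.05. fail to reject H0.

tau_b = -0.4000 (C=3, D=7), p = 0.483333, fail to reject H0.


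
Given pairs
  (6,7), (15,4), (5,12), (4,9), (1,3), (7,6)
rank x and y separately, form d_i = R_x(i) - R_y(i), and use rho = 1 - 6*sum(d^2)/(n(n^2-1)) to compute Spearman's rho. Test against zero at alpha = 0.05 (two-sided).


Step 1: Rank x and y separately (midranks; no ties here).
rank(x): 6->4, 15->6, 5->3, 4->2, 1->1, 7->5
rank(y): 7->4, 4->2, 12->6, 9->5, 3->1, 6->3
Step 2: d_i = R_x(i) - R_y(i); compute d_i^2.
  (4-4)^2=0, (6-2)^2=16, (3-6)^2=9, (2-5)^2=9, (1-1)^2=0, (5-3)^2=4
sum(d^2) = 38.
Step 3: rho = 1 - 6*38 / (6*(6^2 - 1)) = 1 - 228/210 = -0.085714.
Step 4: Under H0, t = rho * sqrt((n-2)/(1-rho^2)) = -0.1721 ~ t(4).
Step 5: Two-sided p-value from the t-distribution with 4 df = 0.871743.
Step 6: alpha = 0.05. fail to reject H0.

rho = -0.0857, p = 0.871743, fail to reject H0 at alpha = 0.05.


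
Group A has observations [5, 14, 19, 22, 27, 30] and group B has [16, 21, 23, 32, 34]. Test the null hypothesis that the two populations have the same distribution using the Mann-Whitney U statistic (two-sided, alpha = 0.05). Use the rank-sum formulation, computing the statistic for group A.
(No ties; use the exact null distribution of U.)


Step 1: Combine and sort all 11 observations; assign midranks.
sorted (value, group): (5,X), (14,X), (16,Y), (19,X), (21,Y), (22,X), (23,Y), (27,X), (30,X), (32,Y), (34,Y)
ranks: 5->1, 14->2, 16->3, 19->4, 21->5, 22->6, 23->7, 27->8, 30->9, 32->10, 34->11
Step 2: Rank sum for X: R1 = 1 + 2 + 4 + 6 + 8 + 9 = 30.
Step 3: U_X = R1 - n1(n1+1)/2 = 30 - 6*7/2 = 30 - 21 = 9.
       U_Y = n1*n2 - U_X = 30 - 9 = 21.
Step 4: No ties, so the exact null distribution of U (based on enumerating the C(11,6) = 462 equally likely rank assignments) gives the two-sided p-value.
Step 5: p-value = 0.329004; compare to alpha = 0.05. fail to reject H0.

U_X = 9, p = 0.329004, fail to reject H0 at alpha = 0.05.


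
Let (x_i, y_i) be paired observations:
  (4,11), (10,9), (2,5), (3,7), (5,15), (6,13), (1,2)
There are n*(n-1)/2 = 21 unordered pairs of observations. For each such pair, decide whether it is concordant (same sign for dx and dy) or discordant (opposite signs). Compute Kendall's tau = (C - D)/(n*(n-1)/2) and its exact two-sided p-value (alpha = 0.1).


Step 1: Enumerate the 21 unordered pairs (i,j) with i<j and classify each by sign(x_j-x_i) * sign(y_j-y_i).
  (1,2):dx=+6,dy=-2->D; (1,3):dx=-2,dy=-6->C; (1,4):dx=-1,dy=-4->C; (1,5):dx=+1,dy=+4->C
  (1,6):dx=+2,dy=+2->C; (1,7):dx=-3,dy=-9->C; (2,3):dx=-8,dy=-4->C; (2,4):dx=-7,dy=-2->C
  (2,5):dx=-5,dy=+6->D; (2,6):dx=-4,dy=+4->D; (2,7):dx=-9,dy=-7->C; (3,4):dx=+1,dy=+2->C
  (3,5):dx=+3,dy=+10->C; (3,6):dx=+4,dy=+8->C; (3,7):dx=-1,dy=-3->C; (4,5):dx=+2,dy=+8->C
  (4,6):dx=+3,dy=+6->C; (4,7):dx=-2,dy=-5->C; (5,6):dx=+1,dy=-2->D; (5,7):dx=-4,dy=-13->C
  (6,7):dx=-5,dy=-11->C
Step 2: C = 17, D = 4, total pairs = 21.
Step 3: tau = (C - D)/(n(n-1)/2) = (17 - 4)/21 = 0.619048.
Step 4: Exact two-sided p-value (enumerate n! = 5040 permutations of y under H0): p = 0.069048.
Step 5: alpha = 0.1. reject H0.

tau_b = 0.6190 (C=17, D=4), p = 0.069048, reject H0.


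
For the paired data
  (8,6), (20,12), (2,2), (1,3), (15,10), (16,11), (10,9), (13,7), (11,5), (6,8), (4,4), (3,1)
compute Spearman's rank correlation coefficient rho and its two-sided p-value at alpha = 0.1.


Step 1: Rank x and y separately (midranks; no ties here).
rank(x): 8->6, 20->12, 2->2, 1->1, 15->10, 16->11, 10->7, 13->9, 11->8, 6->5, 4->4, 3->3
rank(y): 6->6, 12->12, 2->2, 3->3, 10->10, 11->11, 9->9, 7->7, 5->5, 8->8, 4->4, 1->1
Step 2: d_i = R_x(i) - R_y(i); compute d_i^2.
  (6-6)^2=0, (12-12)^2=0, (2-2)^2=0, (1-3)^2=4, (10-10)^2=0, (11-11)^2=0, (7-9)^2=4, (9-7)^2=4, (8-5)^2=9, (5-8)^2=9, (4-4)^2=0, (3-1)^2=4
sum(d^2) = 34.
Step 3: rho = 1 - 6*34 / (12*(12^2 - 1)) = 1 - 204/1716 = 0.881119.
Step 4: Under H0, t = rho * sqrt((n-2)/(1-rho^2)) = 5.8921 ~ t(10).
Step 5: Two-sided p-value from the t-distribution with 10 df = 0.000153.
Step 6: alpha = 0.1. reject H0.

rho = 0.8811, p = 0.000153, reject H0 at alpha = 0.1.


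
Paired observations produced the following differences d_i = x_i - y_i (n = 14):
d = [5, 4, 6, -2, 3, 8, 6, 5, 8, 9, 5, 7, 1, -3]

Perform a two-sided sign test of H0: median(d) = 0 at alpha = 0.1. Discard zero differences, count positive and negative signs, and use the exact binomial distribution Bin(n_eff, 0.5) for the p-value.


Step 1: Discard zero differences. Original n = 14; n_eff = number of nonzero differences = 14.
Nonzero differences (with sign): +5, +4, +6, -2, +3, +8, +6, +5, +8, +9, +5, +7, +1, -3
Step 2: Count signs: positive = 12, negative = 2.
Step 3: Under H0: P(positive) = 0.5, so the number of positives S ~ Bin(14, 0.5).
Step 4: Two-sided exact p-value = sum of Bin(14,0.5) probabilities at or below the observed probability = 0.012939.
Step 5: alpha = 0.1. reject H0.

n_eff = 14, pos = 12, neg = 2, p = 0.012939, reject H0.


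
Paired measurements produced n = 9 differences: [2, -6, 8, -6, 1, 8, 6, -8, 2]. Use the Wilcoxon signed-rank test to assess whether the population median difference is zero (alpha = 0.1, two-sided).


Step 1: Drop any zero differences (none here) and take |d_i|.
|d| = [2, 6, 8, 6, 1, 8, 6, 8, 2]
Step 2: Midrank |d_i| (ties get averaged ranks).
ranks: |2|->2.5, |6|->5, |8|->8, |6|->5, |1|->1, |8|->8, |6|->5, |8|->8, |2|->2.5
Step 3: Attach original signs; sum ranks with positive sign and with negative sign.
W+ = 2.5 + 8 + 1 + 8 + 5 + 2.5 = 27
W- = 5 + 5 + 8 = 18
(Check: W+ + W- = 45 should equal n(n+1)/2 = 45.)
Step 4: Test statistic W = min(W+, W-) = 18.
Step 5: Ties in |d|, so use the tie-corrected normal approximation.
        E[W] = n(n+1)/4 = 9*10/4 = 22.5.
        Tie groups: |d|=2 (t=2), |d|=6 (t=3), |d|=8 (t=3); sum(t^3 - t) = 54.
        Var[W] = n(n+1)(2n+1)/24 - sum(t^3-t)/48 = 1710/24 - 54/48 = 70.125.
        z = (W - E[W]) / sqrt(Var[W]) = (18 - 22.5) / 8.3741 = -0.5374.
        Two-sided p = 2*Phi(z) = 0.591010.
Step 6: alpha = 0.1. fail to reject H0.

W+ = 27, W- = 18, W = min = 18, p = 0.591010, fail to reject H0.


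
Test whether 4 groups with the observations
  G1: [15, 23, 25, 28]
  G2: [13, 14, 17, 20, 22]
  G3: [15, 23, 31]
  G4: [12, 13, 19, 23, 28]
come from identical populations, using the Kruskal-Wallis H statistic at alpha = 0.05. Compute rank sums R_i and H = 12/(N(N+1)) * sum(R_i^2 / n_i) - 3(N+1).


Step 1: Combine all N = 17 observations and assign midranks.
sorted (value, group, rank): (12,G4,1), (13,G2,2.5), (13,G4,2.5), (14,G2,4), (15,G1,5.5), (15,G3,5.5), (17,G2,7), (19,G4,8), (20,G2,9), (22,G2,10), (23,G1,12), (23,G3,12), (23,G4,12), (25,G1,14), (28,G1,15.5), (28,G4,15.5), (31,G3,17)
Step 2: Sum ranks within each group.
R_1 = 47 (n_1 = 4)
R_2 = 32.5 (n_2 = 5)
R_3 = 34.5 (n_3 = 3)
R_4 = 39 (n_4 = 5)
Step 3: H = 12/(N(N+1)) * sum(R_i^2/n_i) - 3(N+1)
     = 12/(17*18) * (47^2/4 + 32.5^2/5 + 34.5^2/3 + 39^2/5) - 3*18
     = 0.039216 * 1464.45 - 54
     = 3.429412.
Step 4: Ties present; correction factor C = 1 - 42/(17^3 - 17) = 0.991422. Corrected H = 3.429412 / 0.991422 = 3.459085.
Step 5: Under H0, H ~ chi^2(3); p-value = 0.326108.
Step 6: alpha = 0.05. fail to reject H0.

H = 3.4591, df = 3, p = 0.326108, fail to reject H0.


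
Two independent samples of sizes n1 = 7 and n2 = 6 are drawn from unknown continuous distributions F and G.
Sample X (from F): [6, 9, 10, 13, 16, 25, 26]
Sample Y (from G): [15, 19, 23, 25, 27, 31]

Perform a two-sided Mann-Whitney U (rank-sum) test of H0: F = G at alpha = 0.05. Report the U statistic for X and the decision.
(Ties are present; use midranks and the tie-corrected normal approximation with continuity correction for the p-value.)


Step 1: Combine and sort all 13 observations; assign midranks.
sorted (value, group): (6,X), (9,X), (10,X), (13,X), (15,Y), (16,X), (19,Y), (23,Y), (25,X), (25,Y), (26,X), (27,Y), (31,Y)
ranks: 6->1, 9->2, 10->3, 13->4, 15->5, 16->6, 19->7, 23->8, 25->9.5, 25->9.5, 26->11, 27->12, 31->13
Step 2: Rank sum for X: R1 = 1 + 2 + 3 + 4 + 6 + 9.5 + 11 = 36.5.
Step 3: U_X = R1 - n1(n1+1)/2 = 36.5 - 7*8/2 = 36.5 - 28 = 8.5.
       U_Y = n1*n2 - U_X = 42 - 8.5 = 33.5.
Step 4: Ties are present, so use the tie-corrected normal approximation (with continuity correction) for the p-value.
Step 5: p-value = 0.086044; compare to alpha = 0.05. fail to reject H0.

U_X = 8.5, p = 0.086044, fail to reject H0 at alpha = 0.05.


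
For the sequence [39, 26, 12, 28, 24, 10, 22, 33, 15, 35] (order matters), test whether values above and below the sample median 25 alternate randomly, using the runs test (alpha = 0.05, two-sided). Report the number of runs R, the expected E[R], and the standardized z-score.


Step 1: Compute median = 25; label A = above, B = below.
Labels in order: AABABBBABA  (n_A = 5, n_B = 5)
Step 2: Count runs R = 7.
Step 3: Under H0 (random ordering), E[R] = 2*n_A*n_B/(n_A+n_B) + 1 = 2*5*5/10 + 1 = 6.0000.
        Var[R] = 2*n_A*n_B*(2*n_A*n_B - n_A - n_B) / ((n_A+n_B)^2 * (n_A+n_B-1)) = 2000/900 = 2.2222.
        SD[R] = 1.4907.
Step 4: Continuity-corrected z = (R - 0.5 - E[R]) / SD[R] = (7 - 0.5 - 6.0000) / 1.4907 = 0.3354.
Step 5: Two-sided p-value via normal approximation = 2*(1 - Phi(|z|)) = 0.737316.
Step 6: alpha = 0.05. fail to reject H0.

R = 7, z = 0.3354, p = 0.737316, fail to reject H0.


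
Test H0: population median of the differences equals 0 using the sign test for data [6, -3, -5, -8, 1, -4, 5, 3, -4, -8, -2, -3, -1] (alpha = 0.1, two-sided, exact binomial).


Step 1: Discard zero differences. Original n = 13; n_eff = number of nonzero differences = 13.
Nonzero differences (with sign): +6, -3, -5, -8, +1, -4, +5, +3, -4, -8, -2, -3, -1
Step 2: Count signs: positive = 4, negative = 9.
Step 3: Under H0: P(positive) = 0.5, so the number of positives S ~ Bin(13, 0.5).
Step 4: Two-sided exact p-value = sum of Bin(13,0.5) probabilities at or below the observed probability = 0.266846.
Step 5: alpha = 0.1. fail to reject H0.

n_eff = 13, pos = 4, neg = 9, p = 0.266846, fail to reject H0.


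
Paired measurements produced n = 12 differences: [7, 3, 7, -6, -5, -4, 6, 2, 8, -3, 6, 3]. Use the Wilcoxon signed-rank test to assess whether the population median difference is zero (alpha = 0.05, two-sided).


Step 1: Drop any zero differences (none here) and take |d_i|.
|d| = [7, 3, 7, 6, 5, 4, 6, 2, 8, 3, 6, 3]
Step 2: Midrank |d_i| (ties get averaged ranks).
ranks: |7|->10.5, |3|->3, |7|->10.5, |6|->8, |5|->6, |4|->5, |6|->8, |2|->1, |8|->12, |3|->3, |6|->8, |3|->3
Step 3: Attach original signs; sum ranks with positive sign and with negative sign.
W+ = 10.5 + 3 + 10.5 + 8 + 1 + 12 + 8 + 3 = 56
W- = 8 + 6 + 5 + 3 = 22
(Check: W+ + W- = 78 should equal n(n+1)/2 = 78.)
Step 4: Test statistic W = min(W+, W-) = 22.
Step 5: Ties in |d|, so use the tie-corrected normal approximation.
        E[W] = n(n+1)/4 = 12*13/4 = 39.
        Tie groups: |d|=3 (t=3), |d|=6 (t=3), |d|=7 (t=2); sum(t^3 - t) = 54.
        Var[W] = n(n+1)(2n+1)/24 - sum(t^3-t)/48 = 3900/24 - 54/48 = 161.375.
        z = (W - E[W]) / sqrt(Var[W]) = (22 - 39) / 12.7033 = -1.3382.
        Two-sided p = 2*Phi(z) = 0.180821.
Step 6: alpha = 0.05. fail to reject H0.

W+ = 56, W- = 22, W = min = 22, p = 0.180821, fail to reject H0.


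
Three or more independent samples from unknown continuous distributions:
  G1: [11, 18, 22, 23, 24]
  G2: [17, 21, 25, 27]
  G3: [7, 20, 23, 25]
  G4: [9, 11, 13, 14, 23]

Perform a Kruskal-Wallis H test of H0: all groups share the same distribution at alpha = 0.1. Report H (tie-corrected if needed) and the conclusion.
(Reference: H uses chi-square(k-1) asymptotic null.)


Step 1: Combine all N = 18 observations and assign midranks.
sorted (value, group, rank): (7,G3,1), (9,G4,2), (11,G1,3.5), (11,G4,3.5), (13,G4,5), (14,G4,6), (17,G2,7), (18,G1,8), (20,G3,9), (21,G2,10), (22,G1,11), (23,G1,13), (23,G3,13), (23,G4,13), (24,G1,15), (25,G2,16.5), (25,G3,16.5), (27,G2,18)
Step 2: Sum ranks within each group.
R_1 = 50.5 (n_1 = 5)
R_2 = 51.5 (n_2 = 4)
R_3 = 39.5 (n_3 = 4)
R_4 = 29.5 (n_4 = 5)
Step 3: H = 12/(N(N+1)) * sum(R_i^2/n_i) - 3(N+1)
     = 12/(18*19) * (50.5^2/5 + 51.5^2/4 + 39.5^2/4 + 29.5^2/5) - 3*19
     = 0.035088 * 1737.22 - 57
     = 3.955263.
Step 4: Ties present; correction factor C = 1 - 36/(18^3 - 18) = 0.993808. Corrected H = 3.955263 / 0.993808 = 3.979907.
Step 5: Under H0, H ~ chi^2(3); p-value = 0.263642.
Step 6: alpha = 0.1. fail to reject H0.

H = 3.9799, df = 3, p = 0.263642, fail to reject H0.


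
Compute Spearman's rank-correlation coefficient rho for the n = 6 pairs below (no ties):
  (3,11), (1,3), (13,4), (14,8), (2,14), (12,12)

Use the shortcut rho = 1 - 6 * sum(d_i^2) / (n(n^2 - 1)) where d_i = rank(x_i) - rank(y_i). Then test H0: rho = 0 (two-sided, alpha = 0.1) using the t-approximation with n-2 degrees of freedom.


Step 1: Rank x and y separately (midranks; no ties here).
rank(x): 3->3, 1->1, 13->5, 14->6, 2->2, 12->4
rank(y): 11->4, 3->1, 4->2, 8->3, 14->6, 12->5
Step 2: d_i = R_x(i) - R_y(i); compute d_i^2.
  (3-4)^2=1, (1-1)^2=0, (5-2)^2=9, (6-3)^2=9, (2-6)^2=16, (4-5)^2=1
sum(d^2) = 36.
Step 3: rho = 1 - 6*36 / (6*(6^2 - 1)) = 1 - 216/210 = -0.028571.
Step 4: Under H0, t = rho * sqrt((n-2)/(1-rho^2)) = -0.0572 ~ t(4).
Step 5: Two-sided p-value from the t-distribution with 4 df = 0.957155.
Step 6: alpha = 0.1. fail to reject H0.

rho = -0.0286, p = 0.957155, fail to reject H0 at alpha = 0.1.


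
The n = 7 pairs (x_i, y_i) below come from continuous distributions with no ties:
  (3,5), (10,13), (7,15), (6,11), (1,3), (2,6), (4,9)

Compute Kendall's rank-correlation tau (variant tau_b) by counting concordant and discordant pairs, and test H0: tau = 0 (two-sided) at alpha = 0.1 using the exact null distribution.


Step 1: Enumerate the 21 unordered pairs (i,j) with i<j and classify each by sign(x_j-x_i) * sign(y_j-y_i).
  (1,2):dx=+7,dy=+8->C; (1,3):dx=+4,dy=+10->C; (1,4):dx=+3,dy=+6->C; (1,5):dx=-2,dy=-2->C
  (1,6):dx=-1,dy=+1->D; (1,7):dx=+1,dy=+4->C; (2,3):dx=-3,dy=+2->D; (2,4):dx=-4,dy=-2->C
  (2,5):dx=-9,dy=-10->C; (2,6):dx=-8,dy=-7->C; (2,7):dx=-6,dy=-4->C; (3,4):dx=-1,dy=-4->C
  (3,5):dx=-6,dy=-12->C; (3,6):dx=-5,dy=-9->C; (3,7):dx=-3,dy=-6->C; (4,5):dx=-5,dy=-8->C
  (4,6):dx=-4,dy=-5->C; (4,7):dx=-2,dy=-2->C; (5,6):dx=+1,dy=+3->C; (5,7):dx=+3,dy=+6->C
  (6,7):dx=+2,dy=+3->C
Step 2: C = 19, D = 2, total pairs = 21.
Step 3: tau = (C - D)/(n(n-1)/2) = (19 - 2)/21 = 0.809524.
Step 4: Exact two-sided p-value (enumerate n! = 5040 permutations of y under H0): p = 0.010714.
Step 5: alpha = 0.1. reject H0.

tau_b = 0.8095 (C=19, D=2), p = 0.010714, reject H0.


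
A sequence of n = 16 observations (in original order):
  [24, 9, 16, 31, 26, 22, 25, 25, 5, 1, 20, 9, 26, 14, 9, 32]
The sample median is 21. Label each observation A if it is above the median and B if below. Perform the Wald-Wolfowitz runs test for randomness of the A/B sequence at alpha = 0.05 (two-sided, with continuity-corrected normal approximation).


Step 1: Compute median = 21; label A = above, B = below.
Labels in order: ABBAAAAABBBBABBA  (n_A = 8, n_B = 8)
Step 2: Count runs R = 7.
Step 3: Under H0 (random ordering), E[R] = 2*n_A*n_B/(n_A+n_B) + 1 = 2*8*8/16 + 1 = 9.0000.
        Var[R] = 2*n_A*n_B*(2*n_A*n_B - n_A - n_B) / ((n_A+n_B)^2 * (n_A+n_B-1)) = 14336/3840 = 3.7333.
        SD[R] = 1.9322.
Step 4: Continuity-corrected z = (R + 0.5 - E[R]) / SD[R] = (7 + 0.5 - 9.0000) / 1.9322 = -0.7763.
Step 5: Two-sided p-value via normal approximation = 2*(1 - Phi(|z|)) = 0.437558.
Step 6: alpha = 0.05. fail to reject H0.

R = 7, z = -0.7763, p = 0.437558, fail to reject H0.


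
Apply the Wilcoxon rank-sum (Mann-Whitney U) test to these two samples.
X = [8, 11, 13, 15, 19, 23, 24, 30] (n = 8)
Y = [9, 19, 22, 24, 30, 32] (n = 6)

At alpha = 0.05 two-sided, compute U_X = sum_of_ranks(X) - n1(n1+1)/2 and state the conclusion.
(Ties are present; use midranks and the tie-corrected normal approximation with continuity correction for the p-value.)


Step 1: Combine and sort all 14 observations; assign midranks.
sorted (value, group): (8,X), (9,Y), (11,X), (13,X), (15,X), (19,X), (19,Y), (22,Y), (23,X), (24,X), (24,Y), (30,X), (30,Y), (32,Y)
ranks: 8->1, 9->2, 11->3, 13->4, 15->5, 19->6.5, 19->6.5, 22->8, 23->9, 24->10.5, 24->10.5, 30->12.5, 30->12.5, 32->14
Step 2: Rank sum for X: R1 = 1 + 3 + 4 + 5 + 6.5 + 9 + 10.5 + 12.5 = 51.5.
Step 3: U_X = R1 - n1(n1+1)/2 = 51.5 - 8*9/2 = 51.5 - 36 = 15.5.
       U_Y = n1*n2 - U_X = 48 - 15.5 = 32.5.
Step 4: Ties are present, so use the tie-corrected normal approximation (with continuity correction) for the p-value.
Step 5: p-value = 0.300101; compare to alpha = 0.05. fail to reject H0.

U_X = 15.5, p = 0.300101, fail to reject H0 at alpha = 0.05.


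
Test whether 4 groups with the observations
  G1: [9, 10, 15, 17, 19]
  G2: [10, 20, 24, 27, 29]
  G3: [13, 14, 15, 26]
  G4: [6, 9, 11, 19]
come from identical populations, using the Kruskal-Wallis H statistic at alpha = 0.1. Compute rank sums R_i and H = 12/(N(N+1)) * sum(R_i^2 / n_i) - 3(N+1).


Step 1: Combine all N = 18 observations and assign midranks.
sorted (value, group, rank): (6,G4,1), (9,G1,2.5), (9,G4,2.5), (10,G1,4.5), (10,G2,4.5), (11,G4,6), (13,G3,7), (14,G3,8), (15,G1,9.5), (15,G3,9.5), (17,G1,11), (19,G1,12.5), (19,G4,12.5), (20,G2,14), (24,G2,15), (26,G3,16), (27,G2,17), (29,G2,18)
Step 2: Sum ranks within each group.
R_1 = 40 (n_1 = 5)
R_2 = 68.5 (n_2 = 5)
R_3 = 40.5 (n_3 = 4)
R_4 = 22 (n_4 = 4)
Step 3: H = 12/(N(N+1)) * sum(R_i^2/n_i) - 3(N+1)
     = 12/(18*19) * (40^2/5 + 68.5^2/5 + 40.5^2/4 + 22^2/4) - 3*19
     = 0.035088 * 1789.51 - 57
     = 5.789912.
Step 4: Ties present; correction factor C = 1 - 24/(18^3 - 18) = 0.995872. Corrected H = 5.789912 / 0.995872 = 5.813912.
Step 5: Under H0, H ~ chi^2(3); p-value = 0.121023.
Step 6: alpha = 0.1. fail to reject H0.

H = 5.8139, df = 3, p = 0.121023, fail to reject H0.


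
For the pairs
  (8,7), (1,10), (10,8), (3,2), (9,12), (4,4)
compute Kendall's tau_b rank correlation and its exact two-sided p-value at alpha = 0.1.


Step 1: Enumerate the 15 unordered pairs (i,j) with i<j and classify each by sign(x_j-x_i) * sign(y_j-y_i).
  (1,2):dx=-7,dy=+3->D; (1,3):dx=+2,dy=+1->C; (1,4):dx=-5,dy=-5->C; (1,5):dx=+1,dy=+5->C
  (1,6):dx=-4,dy=-3->C; (2,3):dx=+9,dy=-2->D; (2,4):dx=+2,dy=-8->D; (2,5):dx=+8,dy=+2->C
  (2,6):dx=+3,dy=-6->D; (3,4):dx=-7,dy=-6->C; (3,5):dx=-1,dy=+4->D; (3,6):dx=-6,dy=-4->C
  (4,5):dx=+6,dy=+10->C; (4,6):dx=+1,dy=+2->C; (5,6):dx=-5,dy=-8->C
Step 2: C = 10, D = 5, total pairs = 15.
Step 3: tau = (C - D)/(n(n-1)/2) = (10 - 5)/15 = 0.333333.
Step 4: Exact two-sided p-value (enumerate n! = 720 permutations of y under H0): p = 0.469444.
Step 5: alpha = 0.1. fail to reject H0.

tau_b = 0.3333 (C=10, D=5), p = 0.469444, fail to reject H0.


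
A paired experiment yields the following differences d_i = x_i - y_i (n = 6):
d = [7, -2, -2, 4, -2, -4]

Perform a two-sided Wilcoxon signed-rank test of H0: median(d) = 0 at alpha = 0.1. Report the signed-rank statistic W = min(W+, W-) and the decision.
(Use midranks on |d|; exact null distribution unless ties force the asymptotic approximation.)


Step 1: Drop any zero differences (none here) and take |d_i|.
|d| = [7, 2, 2, 4, 2, 4]
Step 2: Midrank |d_i| (ties get averaged ranks).
ranks: |7|->6, |2|->2, |2|->2, |4|->4.5, |2|->2, |4|->4.5
Step 3: Attach original signs; sum ranks with positive sign and with negative sign.
W+ = 6 + 4.5 = 10.5
W- = 2 + 2 + 2 + 4.5 = 10.5
(Check: W+ + W- = 21 should equal n(n+1)/2 = 21.)
Step 4: Test statistic W = min(W+, W-) = 10.5.
Step 5: Ties in |d|, so use the tie-corrected normal approximation.
        E[W] = n(n+1)/4 = 6*7/4 = 10.5.
        Tie groups: |d|=2 (t=3), |d|=4 (t=2); sum(t^3 - t) = 30.
        Var[W] = n(n+1)(2n+1)/24 - sum(t^3-t)/48 = 546/24 - 30/48 = 22.125.
        z = (W - E[W]) / sqrt(Var[W]) = (10.5 - 10.5) / 4.7037 = 0.0000.
        Two-sided p = 2*Phi(z) = 1.000000.
Step 6: alpha = 0.1. fail to reject H0.

W+ = 10.5, W- = 10.5, W = min = 10.5, p = 1.000000, fail to reject H0.


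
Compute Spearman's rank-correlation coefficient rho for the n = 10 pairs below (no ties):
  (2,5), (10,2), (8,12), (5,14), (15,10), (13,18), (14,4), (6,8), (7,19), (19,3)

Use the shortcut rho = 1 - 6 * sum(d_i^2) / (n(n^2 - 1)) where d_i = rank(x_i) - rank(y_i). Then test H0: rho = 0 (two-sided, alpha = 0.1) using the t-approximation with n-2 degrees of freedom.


Step 1: Rank x and y separately (midranks; no ties here).
rank(x): 2->1, 10->6, 8->5, 5->2, 15->9, 13->7, 14->8, 6->3, 7->4, 19->10
rank(y): 5->4, 2->1, 12->7, 14->8, 10->6, 18->9, 4->3, 8->5, 19->10, 3->2
Step 2: d_i = R_x(i) - R_y(i); compute d_i^2.
  (1-4)^2=9, (6-1)^2=25, (5-7)^2=4, (2-8)^2=36, (9-6)^2=9, (7-9)^2=4, (8-3)^2=25, (3-5)^2=4, (4-10)^2=36, (10-2)^2=64
sum(d^2) = 216.
Step 3: rho = 1 - 6*216 / (10*(10^2 - 1)) = 1 - 1296/990 = -0.309091.
Step 4: Under H0, t = rho * sqrt((n-2)/(1-rho^2)) = -0.9193 ~ t(8).
Step 5: Two-sided p-value from the t-distribution with 8 df = 0.384841.
Step 6: alpha = 0.1. fail to reject H0.

rho = -0.3091, p = 0.384841, fail to reject H0 at alpha = 0.1.


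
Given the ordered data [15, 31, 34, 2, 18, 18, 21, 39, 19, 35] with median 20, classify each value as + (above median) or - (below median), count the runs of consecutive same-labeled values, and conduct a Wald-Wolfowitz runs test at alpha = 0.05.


Step 1: Compute median = 20; label A = above, B = below.
Labels in order: BAABBBAABA  (n_A = 5, n_B = 5)
Step 2: Count runs R = 6.
Step 3: Under H0 (random ordering), E[R] = 2*n_A*n_B/(n_A+n_B) + 1 = 2*5*5/10 + 1 = 6.0000.
        Var[R] = 2*n_A*n_B*(2*n_A*n_B - n_A - n_B) / ((n_A+n_B)^2 * (n_A+n_B-1)) = 2000/900 = 2.2222.
        SD[R] = 1.4907.
Step 4: R = E[R], so z = 0 with no continuity correction.
Step 5: Two-sided p-value via normal approximation = 2*(1 - Phi(|z|)) = 1.000000.
Step 6: alpha = 0.05. fail to reject H0.

R = 6, z = 0.0000, p = 1.000000, fail to reject H0.


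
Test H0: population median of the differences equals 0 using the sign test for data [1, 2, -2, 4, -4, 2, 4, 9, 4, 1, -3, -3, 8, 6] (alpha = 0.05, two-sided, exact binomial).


Step 1: Discard zero differences. Original n = 14; n_eff = number of nonzero differences = 14.
Nonzero differences (with sign): +1, +2, -2, +4, -4, +2, +4, +9, +4, +1, -3, -3, +8, +6
Step 2: Count signs: positive = 10, negative = 4.
Step 3: Under H0: P(positive) = 0.5, so the number of positives S ~ Bin(14, 0.5).
Step 4: Two-sided exact p-value = sum of Bin(14,0.5) probabilities at or below the observed probability = 0.179565.
Step 5: alpha = 0.05. fail to reject H0.

n_eff = 14, pos = 10, neg = 4, p = 0.179565, fail to reject H0.


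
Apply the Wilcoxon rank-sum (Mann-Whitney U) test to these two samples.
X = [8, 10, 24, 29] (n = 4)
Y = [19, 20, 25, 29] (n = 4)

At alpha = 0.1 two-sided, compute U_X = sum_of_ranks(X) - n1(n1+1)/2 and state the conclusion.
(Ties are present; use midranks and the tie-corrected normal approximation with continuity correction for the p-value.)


Step 1: Combine and sort all 8 observations; assign midranks.
sorted (value, group): (8,X), (10,X), (19,Y), (20,Y), (24,X), (25,Y), (29,X), (29,Y)
ranks: 8->1, 10->2, 19->3, 20->4, 24->5, 25->6, 29->7.5, 29->7.5
Step 2: Rank sum for X: R1 = 1 + 2 + 5 + 7.5 = 15.5.
Step 3: U_X = R1 - n1(n1+1)/2 = 15.5 - 4*5/2 = 15.5 - 10 = 5.5.
       U_Y = n1*n2 - U_X = 16 - 5.5 = 10.5.
Step 4: Ties are present, so use the tie-corrected normal approximation (with continuity correction) for the p-value.
Step 5: p-value = 0.561363; compare to alpha = 0.1. fail to reject H0.

U_X = 5.5, p = 0.561363, fail to reject H0 at alpha = 0.1.


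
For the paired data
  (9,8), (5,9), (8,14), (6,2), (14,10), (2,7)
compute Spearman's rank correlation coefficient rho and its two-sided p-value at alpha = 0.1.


Step 1: Rank x and y separately (midranks; no ties here).
rank(x): 9->5, 5->2, 8->4, 6->3, 14->6, 2->1
rank(y): 8->3, 9->4, 14->6, 2->1, 10->5, 7->2
Step 2: d_i = R_x(i) - R_y(i); compute d_i^2.
  (5-3)^2=4, (2-4)^2=4, (4-6)^2=4, (3-1)^2=4, (6-5)^2=1, (1-2)^2=1
sum(d^2) = 18.
Step 3: rho = 1 - 6*18 / (6*(6^2 - 1)) = 1 - 108/210 = 0.485714.
Step 4: Under H0, t = rho * sqrt((n-2)/(1-rho^2)) = 1.1113 ~ t(4).
Step 5: Two-sided p-value from the t-distribution with 4 df = 0.328723.
Step 6: alpha = 0.1. fail to reject H0.

rho = 0.4857, p = 0.328723, fail to reject H0 at alpha = 0.1.


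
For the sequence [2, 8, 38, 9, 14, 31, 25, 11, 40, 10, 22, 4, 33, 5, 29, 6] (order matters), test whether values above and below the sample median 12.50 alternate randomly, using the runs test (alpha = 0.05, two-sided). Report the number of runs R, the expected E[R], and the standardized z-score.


Step 1: Compute median = 12.50; label A = above, B = below.
Labels in order: BBABAAABABABABAB  (n_A = 8, n_B = 8)
Step 2: Count runs R = 13.
Step 3: Under H0 (random ordering), E[R] = 2*n_A*n_B/(n_A+n_B) + 1 = 2*8*8/16 + 1 = 9.0000.
        Var[R] = 2*n_A*n_B*(2*n_A*n_B - n_A - n_B) / ((n_A+n_B)^2 * (n_A+n_B-1)) = 14336/3840 = 3.7333.
        SD[R] = 1.9322.
Step 4: Continuity-corrected z = (R - 0.5 - E[R]) / SD[R] = (13 - 0.5 - 9.0000) / 1.9322 = 1.8114.
Step 5: Two-sided p-value via normal approximation = 2*(1 - Phi(|z|)) = 0.070076.
Step 6: alpha = 0.05. fail to reject H0.

R = 13, z = 1.8114, p = 0.070076, fail to reject H0.


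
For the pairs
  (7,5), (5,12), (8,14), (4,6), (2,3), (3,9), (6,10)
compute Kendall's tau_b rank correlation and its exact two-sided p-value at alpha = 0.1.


Step 1: Enumerate the 21 unordered pairs (i,j) with i<j and classify each by sign(x_j-x_i) * sign(y_j-y_i).
  (1,2):dx=-2,dy=+7->D; (1,3):dx=+1,dy=+9->C; (1,4):dx=-3,dy=+1->D; (1,5):dx=-5,dy=-2->C
  (1,6):dx=-4,dy=+4->D; (1,7):dx=-1,dy=+5->D; (2,3):dx=+3,dy=+2->C; (2,4):dx=-1,dy=-6->C
  (2,5):dx=-3,dy=-9->C; (2,6):dx=-2,dy=-3->C; (2,7):dx=+1,dy=-2->D; (3,4):dx=-4,dy=-8->C
  (3,5):dx=-6,dy=-11->C; (3,6):dx=-5,dy=-5->C; (3,7):dx=-2,dy=-4->C; (4,5):dx=-2,dy=-3->C
  (4,6):dx=-1,dy=+3->D; (4,7):dx=+2,dy=+4->C; (5,6):dx=+1,dy=+6->C; (5,7):dx=+4,dy=+7->C
  (6,7):dx=+3,dy=+1->C
Step 2: C = 15, D = 6, total pairs = 21.
Step 3: tau = (C - D)/(n(n-1)/2) = (15 - 6)/21 = 0.428571.
Step 4: Exact two-sided p-value (enumerate n! = 5040 permutations of y under H0): p = 0.238889.
Step 5: alpha = 0.1. fail to reject H0.

tau_b = 0.4286 (C=15, D=6), p = 0.238889, fail to reject H0.


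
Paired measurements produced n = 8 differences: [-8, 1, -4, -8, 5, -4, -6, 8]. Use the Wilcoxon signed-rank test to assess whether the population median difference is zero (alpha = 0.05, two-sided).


Step 1: Drop any zero differences (none here) and take |d_i|.
|d| = [8, 1, 4, 8, 5, 4, 6, 8]
Step 2: Midrank |d_i| (ties get averaged ranks).
ranks: |8|->7, |1|->1, |4|->2.5, |8|->7, |5|->4, |4|->2.5, |6|->5, |8|->7
Step 3: Attach original signs; sum ranks with positive sign and with negative sign.
W+ = 1 + 4 + 7 = 12
W- = 7 + 2.5 + 7 + 2.5 + 5 = 24
(Check: W+ + W- = 36 should equal n(n+1)/2 = 36.)
Step 4: Test statistic W = min(W+, W-) = 12.
Step 5: Ties in |d|, so use the tie-corrected normal approximation.
        E[W] = n(n+1)/4 = 8*9/4 = 18.
        Tie groups: |d|=4 (t=2), |d|=8 (t=3); sum(t^3 - t) = 30.
        Var[W] = n(n+1)(2n+1)/24 - sum(t^3-t)/48 = 1224/24 - 30/48 = 50.375.
        z = (W - E[W]) / sqrt(Var[W]) = (12 - 18) / 7.0975 = -0.8454.
        Two-sided p = 2*Phi(z) = 0.397908.
Step 6: alpha = 0.05. fail to reject H0.

W+ = 12, W- = 24, W = min = 12, p = 0.397908, fail to reject H0.


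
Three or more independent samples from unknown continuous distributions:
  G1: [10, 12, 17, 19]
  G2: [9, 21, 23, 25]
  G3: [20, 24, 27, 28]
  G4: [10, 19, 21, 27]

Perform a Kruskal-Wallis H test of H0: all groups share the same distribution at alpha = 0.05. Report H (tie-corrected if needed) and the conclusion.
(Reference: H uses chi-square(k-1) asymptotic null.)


Step 1: Combine all N = 16 observations and assign midranks.
sorted (value, group, rank): (9,G2,1), (10,G1,2.5), (10,G4,2.5), (12,G1,4), (17,G1,5), (19,G1,6.5), (19,G4,6.5), (20,G3,8), (21,G2,9.5), (21,G4,9.5), (23,G2,11), (24,G3,12), (25,G2,13), (27,G3,14.5), (27,G4,14.5), (28,G3,16)
Step 2: Sum ranks within each group.
R_1 = 18 (n_1 = 4)
R_2 = 34.5 (n_2 = 4)
R_3 = 50.5 (n_3 = 4)
R_4 = 33 (n_4 = 4)
Step 3: H = 12/(N(N+1)) * sum(R_i^2/n_i) - 3(N+1)
     = 12/(16*17) * (18^2/4 + 34.5^2/4 + 50.5^2/4 + 33^2/4) - 3*17
     = 0.044118 * 1288.38 - 51
     = 5.840074.
Step 4: Ties present; correction factor C = 1 - 24/(16^3 - 16) = 0.994118. Corrected H = 5.840074 / 0.994118 = 5.874630.
Step 5: Under H0, H ~ chi^2(3); p-value = 0.117872.
Step 6: alpha = 0.05. fail to reject H0.

H = 5.8746, df = 3, p = 0.117872, fail to reject H0.


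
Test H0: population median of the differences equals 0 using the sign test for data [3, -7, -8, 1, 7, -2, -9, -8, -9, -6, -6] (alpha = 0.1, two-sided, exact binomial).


Step 1: Discard zero differences. Original n = 11; n_eff = number of nonzero differences = 11.
Nonzero differences (with sign): +3, -7, -8, +1, +7, -2, -9, -8, -9, -6, -6
Step 2: Count signs: positive = 3, negative = 8.
Step 3: Under H0: P(positive) = 0.5, so the number of positives S ~ Bin(11, 0.5).
Step 4: Two-sided exact p-value = sum of Bin(11,0.5) probabilities at or below the observed probability = 0.226562.
Step 5: alpha = 0.1. fail to reject H0.

n_eff = 11, pos = 3, neg = 8, p = 0.226562, fail to reject H0.


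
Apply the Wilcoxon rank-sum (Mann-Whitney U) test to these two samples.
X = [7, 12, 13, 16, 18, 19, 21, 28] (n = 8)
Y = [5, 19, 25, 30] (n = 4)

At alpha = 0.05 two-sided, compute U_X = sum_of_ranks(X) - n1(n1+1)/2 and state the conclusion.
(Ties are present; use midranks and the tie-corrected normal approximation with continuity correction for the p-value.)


Step 1: Combine and sort all 12 observations; assign midranks.
sorted (value, group): (5,Y), (7,X), (12,X), (13,X), (16,X), (18,X), (19,X), (19,Y), (21,X), (25,Y), (28,X), (30,Y)
ranks: 5->1, 7->2, 12->3, 13->4, 16->5, 18->6, 19->7.5, 19->7.5, 21->9, 25->10, 28->11, 30->12
Step 2: Rank sum for X: R1 = 2 + 3 + 4 + 5 + 6 + 7.5 + 9 + 11 = 47.5.
Step 3: U_X = R1 - n1(n1+1)/2 = 47.5 - 8*9/2 = 47.5 - 36 = 11.5.
       U_Y = n1*n2 - U_X = 32 - 11.5 = 20.5.
Step 4: Ties are present, so use the tie-corrected normal approximation (with continuity correction) for the p-value.
Step 5: p-value = 0.496152; compare to alpha = 0.05. fail to reject H0.

U_X = 11.5, p = 0.496152, fail to reject H0 at alpha = 0.05.


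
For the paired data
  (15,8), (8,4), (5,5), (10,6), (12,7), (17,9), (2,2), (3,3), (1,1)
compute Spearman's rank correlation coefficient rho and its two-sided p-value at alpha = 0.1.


Step 1: Rank x and y separately (midranks; no ties here).
rank(x): 15->8, 8->5, 5->4, 10->6, 12->7, 17->9, 2->2, 3->3, 1->1
rank(y): 8->8, 4->4, 5->5, 6->6, 7->7, 9->9, 2->2, 3->3, 1->1
Step 2: d_i = R_x(i) - R_y(i); compute d_i^2.
  (8-8)^2=0, (5-4)^2=1, (4-5)^2=1, (6-6)^2=0, (7-7)^2=0, (9-9)^2=0, (2-2)^2=0, (3-3)^2=0, (1-1)^2=0
sum(d^2) = 2.
Step 3: rho = 1 - 6*2 / (9*(9^2 - 1)) = 1 - 12/720 = 0.983333.
Step 4: Under H0, t = rho * sqrt((n-2)/(1-rho^2)) = 14.3096 ~ t(7).
Step 5: Two-sided p-value from the t-distribution with 7 df = 0.000002.
Step 6: alpha = 0.1. reject H0.

rho = 0.9833, p = 0.000002, reject H0 at alpha = 0.1.


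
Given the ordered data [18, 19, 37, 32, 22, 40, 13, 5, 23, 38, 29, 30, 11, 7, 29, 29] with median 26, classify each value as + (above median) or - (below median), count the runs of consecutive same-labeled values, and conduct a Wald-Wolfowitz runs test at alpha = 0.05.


Step 1: Compute median = 26; label A = above, B = below.
Labels in order: BBAABABBBAAABBAA  (n_A = 8, n_B = 8)
Step 2: Count runs R = 8.
Step 3: Under H0 (random ordering), E[R] = 2*n_A*n_B/(n_A+n_B) + 1 = 2*8*8/16 + 1 = 9.0000.
        Var[R] = 2*n_A*n_B*(2*n_A*n_B - n_A - n_B) / ((n_A+n_B)^2 * (n_A+n_B-1)) = 14336/3840 = 3.7333.
        SD[R] = 1.9322.
Step 4: Continuity-corrected z = (R + 0.5 - E[R]) / SD[R] = (8 + 0.5 - 9.0000) / 1.9322 = -0.2588.
Step 5: Two-sided p-value via normal approximation = 2*(1 - Phi(|z|)) = 0.795809.
Step 6: alpha = 0.05. fail to reject H0.

R = 8, z = -0.2588, p = 0.795809, fail to reject H0.


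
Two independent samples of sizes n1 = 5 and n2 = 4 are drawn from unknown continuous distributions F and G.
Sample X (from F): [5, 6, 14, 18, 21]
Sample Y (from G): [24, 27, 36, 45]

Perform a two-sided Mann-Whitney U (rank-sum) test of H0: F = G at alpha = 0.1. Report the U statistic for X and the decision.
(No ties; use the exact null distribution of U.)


Step 1: Combine and sort all 9 observations; assign midranks.
sorted (value, group): (5,X), (6,X), (14,X), (18,X), (21,X), (24,Y), (27,Y), (36,Y), (45,Y)
ranks: 5->1, 6->2, 14->3, 18->4, 21->5, 24->6, 27->7, 36->8, 45->9
Step 2: Rank sum for X: R1 = 1 + 2 + 3 + 4 + 5 = 15.
Step 3: U_X = R1 - n1(n1+1)/2 = 15 - 5*6/2 = 15 - 15 = 0.
       U_Y = n1*n2 - U_X = 20 - 0 = 20.
Step 4: No ties, so the exact null distribution of U (based on enumerating the C(9,5) = 126 equally likely rank assignments) gives the two-sided p-value.
Step 5: p-value = 0.015873; compare to alpha = 0.1. reject H0.

U_X = 0, p = 0.015873, reject H0 at alpha = 0.1.
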